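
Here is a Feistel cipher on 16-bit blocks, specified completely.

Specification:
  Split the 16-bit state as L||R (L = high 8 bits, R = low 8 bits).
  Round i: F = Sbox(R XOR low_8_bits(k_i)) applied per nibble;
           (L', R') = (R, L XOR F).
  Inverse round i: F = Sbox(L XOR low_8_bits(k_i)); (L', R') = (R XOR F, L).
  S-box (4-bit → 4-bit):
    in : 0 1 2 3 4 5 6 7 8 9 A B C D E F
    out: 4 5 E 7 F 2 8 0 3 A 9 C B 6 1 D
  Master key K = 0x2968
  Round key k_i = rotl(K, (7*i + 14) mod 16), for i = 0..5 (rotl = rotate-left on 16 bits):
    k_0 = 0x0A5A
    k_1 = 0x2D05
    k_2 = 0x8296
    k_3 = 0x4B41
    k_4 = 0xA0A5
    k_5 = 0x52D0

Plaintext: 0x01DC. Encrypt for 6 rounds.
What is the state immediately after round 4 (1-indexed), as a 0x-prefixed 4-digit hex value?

0x4CE1

s_0 = plaintext = 0x01DC
s_1 = Round(s_0, k_0) = 0xDC39
s_2 = Round(s_1, k_1) = 0x39A7
s_3 = Round(s_2, k_2) = 0xA74C
s_4 = Round(s_3, k_3) = 0x4CE1
s_5 = Round(s_4, k_4) = 0xE1B3
s_6 = Round(s_5, k_5) = 0xB366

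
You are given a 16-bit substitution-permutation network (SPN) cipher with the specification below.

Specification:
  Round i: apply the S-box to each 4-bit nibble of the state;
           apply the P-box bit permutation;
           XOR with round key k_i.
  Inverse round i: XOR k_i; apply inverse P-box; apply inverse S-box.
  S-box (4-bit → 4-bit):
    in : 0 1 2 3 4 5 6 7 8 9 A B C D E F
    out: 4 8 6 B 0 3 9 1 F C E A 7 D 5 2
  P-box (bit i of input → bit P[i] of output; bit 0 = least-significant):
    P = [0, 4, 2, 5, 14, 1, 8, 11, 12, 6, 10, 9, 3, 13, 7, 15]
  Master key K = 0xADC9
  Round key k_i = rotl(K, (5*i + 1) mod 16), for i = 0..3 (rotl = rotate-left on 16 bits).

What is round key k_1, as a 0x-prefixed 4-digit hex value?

0x726B

K = 0xADC9
k_0 = rotl(K, (5*0+1) mod 16) = rotl(K, 1) = 0x5B93
k_1 = rotl(K, (5*1+1) mod 16) = rotl(K, 6) = 0x726B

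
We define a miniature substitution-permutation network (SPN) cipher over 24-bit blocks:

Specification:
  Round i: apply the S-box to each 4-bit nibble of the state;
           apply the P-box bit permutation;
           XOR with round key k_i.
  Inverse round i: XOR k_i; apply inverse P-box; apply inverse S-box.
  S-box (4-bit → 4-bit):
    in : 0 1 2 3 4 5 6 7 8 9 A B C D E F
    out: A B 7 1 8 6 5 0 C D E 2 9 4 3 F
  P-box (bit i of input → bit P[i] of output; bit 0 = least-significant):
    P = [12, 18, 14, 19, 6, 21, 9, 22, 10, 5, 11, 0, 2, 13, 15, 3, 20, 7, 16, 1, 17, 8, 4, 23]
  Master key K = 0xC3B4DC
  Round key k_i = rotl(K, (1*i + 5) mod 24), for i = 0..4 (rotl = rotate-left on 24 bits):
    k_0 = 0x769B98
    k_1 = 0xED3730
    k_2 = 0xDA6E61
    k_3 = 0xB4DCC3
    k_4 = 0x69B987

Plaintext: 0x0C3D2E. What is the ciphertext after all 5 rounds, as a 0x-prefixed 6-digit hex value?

s_0 = plaintext = 0x0C3D2E
s_1 = Round(s_0, k_0) = 0xC280DE
s_2 = Round(s_1, k_1) = 0x7AA599
s_3 = Round(s_2, k_2) = 0x93948B
s_4 = Round(s_3, k_3) = 0x625EDE
s_5 = Round(s_4, k_4) = 0x7E0F37

0x7E0F37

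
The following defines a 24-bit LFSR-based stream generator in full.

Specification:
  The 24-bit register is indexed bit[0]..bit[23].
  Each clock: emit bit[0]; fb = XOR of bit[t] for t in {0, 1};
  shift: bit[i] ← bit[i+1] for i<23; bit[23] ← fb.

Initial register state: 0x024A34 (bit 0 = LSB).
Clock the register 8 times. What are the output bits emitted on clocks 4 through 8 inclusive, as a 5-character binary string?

reg_0 = 0x024A34
clock 1: out=0, reg = 0x01251A
clock 2: out=0, reg = 0x80928D
clock 3: out=1, reg = 0xC04946
clock 4: out=0, reg = 0xE024A3
clock 5: out=1, reg = 0x701251
clock 6: out=1, reg = 0xB80928
clock 7: out=0, reg = 0x5C0494
clock 8: out=0, reg = 0x2E024A

01100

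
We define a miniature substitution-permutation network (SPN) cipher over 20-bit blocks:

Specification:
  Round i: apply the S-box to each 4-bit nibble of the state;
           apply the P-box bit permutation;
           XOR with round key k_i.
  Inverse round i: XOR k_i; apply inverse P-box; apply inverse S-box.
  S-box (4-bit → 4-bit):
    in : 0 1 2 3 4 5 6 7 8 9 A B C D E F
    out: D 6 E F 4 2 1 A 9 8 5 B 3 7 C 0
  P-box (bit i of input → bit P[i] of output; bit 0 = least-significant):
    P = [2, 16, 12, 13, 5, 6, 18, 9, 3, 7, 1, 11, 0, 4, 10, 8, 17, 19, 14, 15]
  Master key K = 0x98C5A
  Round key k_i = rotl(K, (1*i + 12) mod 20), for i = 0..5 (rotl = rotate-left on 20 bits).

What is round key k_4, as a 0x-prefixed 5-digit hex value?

0xA98C5

K = 0x98C5A
k_0 = rotl(K, (1*0+12) mod 20) = rotl(K, 12) = 0x5A98C
k_1 = rotl(K, (1*1+12) mod 20) = rotl(K, 13) = 0xB5318
k_2 = rotl(K, (1*2+12) mod 20) = rotl(K, 14) = 0x6A631
k_3 = rotl(K, (1*3+12) mod 20) = rotl(K, 15) = 0xD4C62
k_4 = rotl(K, (1*4+12) mod 20) = rotl(K, 16) = 0xA98C5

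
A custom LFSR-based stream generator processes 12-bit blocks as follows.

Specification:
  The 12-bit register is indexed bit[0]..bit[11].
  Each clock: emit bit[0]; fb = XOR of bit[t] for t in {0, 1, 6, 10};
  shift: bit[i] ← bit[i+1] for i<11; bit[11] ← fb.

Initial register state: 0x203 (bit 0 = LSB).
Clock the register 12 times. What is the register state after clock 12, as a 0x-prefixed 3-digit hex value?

0x582

reg_0 = 0x203
clock 1: out=1, reg = 0x101
clock 2: out=1, reg = 0x880
clock 3: out=0, reg = 0x440
clock 4: out=0, reg = 0x220
clock 5: out=0, reg = 0x110
clock 6: out=0, reg = 0x088
clock 7: out=0, reg = 0x044
clock 8: out=0, reg = 0x822
clock 9: out=0, reg = 0xC11
clock 10: out=1, reg = 0x608
clock 11: out=0, reg = 0xB04
clock 12: out=0, reg = 0x582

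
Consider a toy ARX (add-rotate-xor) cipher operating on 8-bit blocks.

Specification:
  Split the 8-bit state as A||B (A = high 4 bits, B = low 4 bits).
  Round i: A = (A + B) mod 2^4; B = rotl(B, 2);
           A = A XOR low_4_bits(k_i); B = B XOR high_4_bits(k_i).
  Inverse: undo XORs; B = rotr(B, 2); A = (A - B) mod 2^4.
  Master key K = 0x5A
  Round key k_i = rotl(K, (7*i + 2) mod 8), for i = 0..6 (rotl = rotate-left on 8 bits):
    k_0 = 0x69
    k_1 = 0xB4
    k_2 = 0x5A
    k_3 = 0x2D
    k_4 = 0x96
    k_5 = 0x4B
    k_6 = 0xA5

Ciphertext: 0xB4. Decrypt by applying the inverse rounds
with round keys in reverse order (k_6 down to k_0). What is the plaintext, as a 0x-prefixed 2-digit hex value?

0x5C

s_0 = ciphertext = 0xB4
s_1 = InvRound(s_0, k_6) = 0x3B
s_2 = InvRound(s_1, k_5) = 0x9F
s_3 = InvRound(s_2, k_4) = 0x69
s_4 = InvRound(s_3, k_3) = 0xDE
s_5 = InvRound(s_4, k_2) = 0x9E
s_6 = InvRound(s_5, k_1) = 0x85
s_7 = InvRound(s_6, k_0) = 0x5C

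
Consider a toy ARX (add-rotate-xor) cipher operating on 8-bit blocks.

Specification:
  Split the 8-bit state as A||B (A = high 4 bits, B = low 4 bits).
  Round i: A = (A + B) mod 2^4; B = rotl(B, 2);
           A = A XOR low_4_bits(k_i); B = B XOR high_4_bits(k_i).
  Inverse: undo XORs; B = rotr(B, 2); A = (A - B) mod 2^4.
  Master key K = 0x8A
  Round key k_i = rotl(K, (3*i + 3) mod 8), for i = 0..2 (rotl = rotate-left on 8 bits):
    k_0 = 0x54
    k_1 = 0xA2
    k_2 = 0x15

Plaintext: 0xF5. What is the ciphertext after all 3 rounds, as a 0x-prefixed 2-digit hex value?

s_0 = plaintext = 0xF5
s_1 = Round(s_0, k_0) = 0x00
s_2 = Round(s_1, k_1) = 0x2A
s_3 = Round(s_2, k_2) = 0x9B

0x9B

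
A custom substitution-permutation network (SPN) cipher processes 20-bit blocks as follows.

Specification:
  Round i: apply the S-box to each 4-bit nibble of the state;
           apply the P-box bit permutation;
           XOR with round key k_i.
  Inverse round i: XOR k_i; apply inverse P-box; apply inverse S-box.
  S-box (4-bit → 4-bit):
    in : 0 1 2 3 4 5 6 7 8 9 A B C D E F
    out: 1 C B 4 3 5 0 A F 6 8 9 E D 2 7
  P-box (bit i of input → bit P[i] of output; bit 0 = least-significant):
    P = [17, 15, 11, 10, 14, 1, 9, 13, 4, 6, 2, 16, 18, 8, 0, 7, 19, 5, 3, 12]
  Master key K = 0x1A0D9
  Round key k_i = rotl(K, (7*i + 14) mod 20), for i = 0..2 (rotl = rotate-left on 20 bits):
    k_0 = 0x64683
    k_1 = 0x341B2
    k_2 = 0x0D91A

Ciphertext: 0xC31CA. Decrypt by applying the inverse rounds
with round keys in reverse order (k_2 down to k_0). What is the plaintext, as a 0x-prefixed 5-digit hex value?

s_0 = ciphertext = 0xC31CA
s_1 = InvRound(s_0, k_2) = 0x0B4B9
s_2 = InvRound(s_1, k_1) = 0x19A22
s_3 = InvRound(s_2, k_0) = 0x7DA08

0x7DA08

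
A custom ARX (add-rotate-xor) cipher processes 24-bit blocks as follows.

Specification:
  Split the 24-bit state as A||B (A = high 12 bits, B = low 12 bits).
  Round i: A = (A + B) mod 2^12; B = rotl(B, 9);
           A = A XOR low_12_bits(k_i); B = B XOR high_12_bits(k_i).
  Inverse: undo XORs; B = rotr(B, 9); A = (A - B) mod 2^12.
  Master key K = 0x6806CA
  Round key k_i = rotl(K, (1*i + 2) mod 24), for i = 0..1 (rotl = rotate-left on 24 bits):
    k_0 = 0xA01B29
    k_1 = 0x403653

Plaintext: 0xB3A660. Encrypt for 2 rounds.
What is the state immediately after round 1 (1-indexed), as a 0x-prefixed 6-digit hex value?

s_0 = plaintext = 0xB3A660
s_1 = Round(s_0, k_0) = 0xAB3ACD
s_2 = Round(s_1, k_1) = 0x3D3F5A

0xAB3ACD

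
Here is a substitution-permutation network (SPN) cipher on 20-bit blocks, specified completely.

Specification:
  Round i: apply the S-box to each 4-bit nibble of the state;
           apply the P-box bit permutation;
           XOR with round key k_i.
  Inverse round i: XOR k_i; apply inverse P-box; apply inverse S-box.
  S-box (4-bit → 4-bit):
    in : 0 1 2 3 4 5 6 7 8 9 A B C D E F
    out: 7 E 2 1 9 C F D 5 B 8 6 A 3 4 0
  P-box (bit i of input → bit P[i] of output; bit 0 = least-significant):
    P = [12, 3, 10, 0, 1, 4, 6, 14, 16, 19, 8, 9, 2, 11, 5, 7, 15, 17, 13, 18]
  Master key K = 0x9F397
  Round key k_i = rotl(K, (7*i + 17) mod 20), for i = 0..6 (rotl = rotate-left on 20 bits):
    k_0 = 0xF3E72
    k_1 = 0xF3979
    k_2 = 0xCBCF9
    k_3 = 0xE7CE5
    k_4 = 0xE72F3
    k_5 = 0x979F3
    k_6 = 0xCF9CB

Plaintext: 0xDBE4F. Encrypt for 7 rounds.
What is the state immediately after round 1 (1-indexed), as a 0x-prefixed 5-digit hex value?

0xDF750

s_0 = plaintext = 0xDBE4F
s_1 = Round(s_0, k_0) = 0xDF750
s_2 = Round(s_1, k_1) = 0xCEE31
s_3 = Round(s_2, k_2) = 0xAB9D2
s_4 = Round(s_3, k_3) = 0x376DF
s_5 = Round(s_4, k_4) = 0x7F145
s_6 = Round(s_5, k_5) = 0x59EF0
s_7 = Round(s_6, k_6) = 0x8C447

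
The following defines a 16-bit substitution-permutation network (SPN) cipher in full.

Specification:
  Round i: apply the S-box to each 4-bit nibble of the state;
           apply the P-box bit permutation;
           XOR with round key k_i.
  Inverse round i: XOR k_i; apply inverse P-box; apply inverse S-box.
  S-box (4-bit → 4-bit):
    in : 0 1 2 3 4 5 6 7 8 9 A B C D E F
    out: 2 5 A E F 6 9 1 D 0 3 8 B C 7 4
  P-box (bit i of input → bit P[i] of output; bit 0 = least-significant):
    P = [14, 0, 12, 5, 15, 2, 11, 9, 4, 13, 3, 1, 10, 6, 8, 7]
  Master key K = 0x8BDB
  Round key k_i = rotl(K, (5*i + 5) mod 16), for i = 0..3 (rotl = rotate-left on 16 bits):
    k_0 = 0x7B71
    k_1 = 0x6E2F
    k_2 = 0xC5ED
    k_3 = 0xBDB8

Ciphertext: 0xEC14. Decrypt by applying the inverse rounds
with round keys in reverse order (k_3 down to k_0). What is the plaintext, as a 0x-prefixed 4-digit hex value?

s_0 = ciphertext = 0xEC14
s_1 = InvRound(s_0, k_3) = 0xDF08
s_2 = InvRound(s_1, k_2) = 0x2933
s_3 = InvRound(s_2, k_1) = 0x1127
s_4 = InvRound(s_3, k_0) = 0x0C37

0x0C37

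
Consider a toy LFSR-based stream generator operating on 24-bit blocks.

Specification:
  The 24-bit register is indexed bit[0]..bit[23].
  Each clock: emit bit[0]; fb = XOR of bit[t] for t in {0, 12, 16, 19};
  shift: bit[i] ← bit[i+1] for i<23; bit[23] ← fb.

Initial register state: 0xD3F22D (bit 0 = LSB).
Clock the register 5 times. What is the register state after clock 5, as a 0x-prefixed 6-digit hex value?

reg_0 = 0xD3F22D
clock 1: out=1, reg = 0xE9F916
clock 2: out=0, reg = 0xF4FC8B
clock 3: out=1, reg = 0x7A7E45
clock 4: out=1, reg = 0xBD3F22
clock 5: out=0, reg = 0xDE9F91

0xDE9F91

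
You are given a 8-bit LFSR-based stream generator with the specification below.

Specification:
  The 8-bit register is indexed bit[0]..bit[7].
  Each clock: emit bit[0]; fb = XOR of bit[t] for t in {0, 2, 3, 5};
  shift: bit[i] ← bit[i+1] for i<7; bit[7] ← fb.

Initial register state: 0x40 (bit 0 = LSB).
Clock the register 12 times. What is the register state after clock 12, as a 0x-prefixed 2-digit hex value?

reg_0 = 0x40
clock 1: out=0, reg = 0x20
clock 2: out=0, reg = 0x90
clock 3: out=0, reg = 0x48
clock 4: out=0, reg = 0xA4
clock 5: out=0, reg = 0x52
clock 6: out=0, reg = 0x29
clock 7: out=1, reg = 0x94
clock 8: out=0, reg = 0xCA
clock 9: out=0, reg = 0xE5
clock 10: out=1, reg = 0xF2
clock 11: out=0, reg = 0xF9
clock 12: out=1, reg = 0xFC

0xFC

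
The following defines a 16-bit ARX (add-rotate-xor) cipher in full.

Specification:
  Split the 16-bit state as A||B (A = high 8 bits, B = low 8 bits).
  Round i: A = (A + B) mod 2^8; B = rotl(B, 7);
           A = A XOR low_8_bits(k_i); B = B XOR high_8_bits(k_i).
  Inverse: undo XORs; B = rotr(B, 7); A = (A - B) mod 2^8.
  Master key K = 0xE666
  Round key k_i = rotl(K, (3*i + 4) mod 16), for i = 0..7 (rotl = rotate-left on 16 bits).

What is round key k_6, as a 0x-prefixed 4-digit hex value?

K = 0xE666
k_0 = rotl(K, (3*0+4) mod 16) = rotl(K, 4) = 0x666E
k_1 = rotl(K, (3*1+4) mod 16) = rotl(K, 7) = 0x3373
k_2 = rotl(K, (3*2+4) mod 16) = rotl(K, 10) = 0x9B99
k_3 = rotl(K, (3*3+4) mod 16) = rotl(K, 13) = 0xDCCC
k_4 = rotl(K, (3*4+4) mod 16) = rotl(K, 0) = 0xE666
k_5 = rotl(K, (3*5+4) mod 16) = rotl(K, 3) = 0x3337
k_6 = rotl(K, (3*6+4) mod 16) = rotl(K, 6) = 0x99B9

0x99B9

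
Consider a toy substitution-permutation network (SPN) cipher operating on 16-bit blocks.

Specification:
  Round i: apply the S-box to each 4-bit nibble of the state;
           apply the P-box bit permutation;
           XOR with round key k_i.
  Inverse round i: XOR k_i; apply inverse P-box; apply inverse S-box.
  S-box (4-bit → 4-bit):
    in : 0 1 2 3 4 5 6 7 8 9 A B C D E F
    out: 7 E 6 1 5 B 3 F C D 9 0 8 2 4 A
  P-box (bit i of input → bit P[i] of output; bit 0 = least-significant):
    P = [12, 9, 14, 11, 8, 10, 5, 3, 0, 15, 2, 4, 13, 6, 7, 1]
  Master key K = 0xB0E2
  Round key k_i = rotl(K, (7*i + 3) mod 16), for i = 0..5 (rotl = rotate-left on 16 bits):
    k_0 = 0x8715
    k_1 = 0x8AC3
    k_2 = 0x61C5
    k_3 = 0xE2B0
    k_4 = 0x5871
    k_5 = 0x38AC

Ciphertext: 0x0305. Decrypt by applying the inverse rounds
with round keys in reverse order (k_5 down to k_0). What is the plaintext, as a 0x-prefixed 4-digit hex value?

0x1DCD

s_0 = ciphertext = 0x0305
s_1 = InvRound(s_0, k_5) = 0x4395
s_2 = InvRound(s_1, k_4) = 0x2E45
s_3 = InvRound(s_2, k_3) = 0x2728
s_4 = InvRound(s_3, k_2) = 0x2412
s_5 = InvRound(s_4, k_1) = 0x05DF
s_6 = InvRound(s_5, k_0) = 0x1DCD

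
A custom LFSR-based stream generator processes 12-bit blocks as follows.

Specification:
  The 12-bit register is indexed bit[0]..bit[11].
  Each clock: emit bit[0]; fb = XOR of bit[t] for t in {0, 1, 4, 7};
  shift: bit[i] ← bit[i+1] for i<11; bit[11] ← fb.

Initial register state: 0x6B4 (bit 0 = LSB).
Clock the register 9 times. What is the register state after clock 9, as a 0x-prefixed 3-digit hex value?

reg_0 = 0x6B4
clock 1: out=0, reg = 0x35A
clock 2: out=0, reg = 0x1AD
clock 3: out=1, reg = 0x0D6
clock 4: out=0, reg = 0x86B
clock 5: out=1, reg = 0x435
clock 6: out=1, reg = 0x21A
clock 7: out=0, reg = 0x10D
clock 8: out=1, reg = 0x886
clock 9: out=0, reg = 0x443

0x443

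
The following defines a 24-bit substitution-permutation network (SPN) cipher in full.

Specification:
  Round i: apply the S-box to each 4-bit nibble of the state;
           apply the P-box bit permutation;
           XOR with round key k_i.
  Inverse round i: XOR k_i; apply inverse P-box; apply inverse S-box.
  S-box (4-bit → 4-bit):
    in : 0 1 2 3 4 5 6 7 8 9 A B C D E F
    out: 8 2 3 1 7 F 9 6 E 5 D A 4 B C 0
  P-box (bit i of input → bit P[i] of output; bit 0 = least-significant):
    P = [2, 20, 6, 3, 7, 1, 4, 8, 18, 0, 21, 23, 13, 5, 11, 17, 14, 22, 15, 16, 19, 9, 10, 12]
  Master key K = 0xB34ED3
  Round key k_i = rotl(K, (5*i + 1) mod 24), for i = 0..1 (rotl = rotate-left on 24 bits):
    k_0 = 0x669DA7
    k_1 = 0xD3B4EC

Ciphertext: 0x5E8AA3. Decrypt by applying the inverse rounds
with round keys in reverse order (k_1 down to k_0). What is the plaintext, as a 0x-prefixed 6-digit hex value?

s_0 = ciphertext = 0x5E8AA3
s_1 = InvRound(s_0, k_1) = 0x509D1A
s_2 = InvRound(s_1, k_0) = 0xFFB49D

0xFFB49D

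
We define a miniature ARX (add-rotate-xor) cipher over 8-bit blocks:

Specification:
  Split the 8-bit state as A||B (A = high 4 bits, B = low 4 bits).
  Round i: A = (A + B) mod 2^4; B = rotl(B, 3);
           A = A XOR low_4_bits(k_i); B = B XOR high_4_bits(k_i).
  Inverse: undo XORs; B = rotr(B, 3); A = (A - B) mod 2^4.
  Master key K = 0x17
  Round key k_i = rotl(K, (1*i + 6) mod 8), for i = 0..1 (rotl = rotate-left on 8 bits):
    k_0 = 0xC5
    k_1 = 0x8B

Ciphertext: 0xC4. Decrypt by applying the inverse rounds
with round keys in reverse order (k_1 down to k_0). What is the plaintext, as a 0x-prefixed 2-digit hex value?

0x1A

s_0 = ciphertext = 0xC4
s_1 = InvRound(s_0, k_1) = 0xE9
s_2 = InvRound(s_1, k_0) = 0x1A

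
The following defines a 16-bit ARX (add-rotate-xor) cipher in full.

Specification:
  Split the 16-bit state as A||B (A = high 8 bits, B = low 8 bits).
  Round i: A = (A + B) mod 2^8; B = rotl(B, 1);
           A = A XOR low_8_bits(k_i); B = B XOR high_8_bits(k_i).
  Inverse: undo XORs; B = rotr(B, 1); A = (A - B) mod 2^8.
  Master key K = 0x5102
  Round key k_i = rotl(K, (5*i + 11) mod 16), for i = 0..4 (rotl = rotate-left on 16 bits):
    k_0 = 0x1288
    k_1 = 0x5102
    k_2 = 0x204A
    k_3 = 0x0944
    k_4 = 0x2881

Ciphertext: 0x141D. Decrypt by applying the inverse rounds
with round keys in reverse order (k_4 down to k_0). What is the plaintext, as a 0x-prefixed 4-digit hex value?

0x1060

s_0 = ciphertext = 0x141D
s_1 = InvRound(s_0, k_4) = 0xFB9A
s_2 = InvRound(s_1, k_3) = 0xF6C9
s_3 = InvRound(s_2, k_2) = 0xC8F4
s_4 = InvRound(s_3, k_1) = 0xF8D2
s_5 = InvRound(s_4, k_0) = 0x1060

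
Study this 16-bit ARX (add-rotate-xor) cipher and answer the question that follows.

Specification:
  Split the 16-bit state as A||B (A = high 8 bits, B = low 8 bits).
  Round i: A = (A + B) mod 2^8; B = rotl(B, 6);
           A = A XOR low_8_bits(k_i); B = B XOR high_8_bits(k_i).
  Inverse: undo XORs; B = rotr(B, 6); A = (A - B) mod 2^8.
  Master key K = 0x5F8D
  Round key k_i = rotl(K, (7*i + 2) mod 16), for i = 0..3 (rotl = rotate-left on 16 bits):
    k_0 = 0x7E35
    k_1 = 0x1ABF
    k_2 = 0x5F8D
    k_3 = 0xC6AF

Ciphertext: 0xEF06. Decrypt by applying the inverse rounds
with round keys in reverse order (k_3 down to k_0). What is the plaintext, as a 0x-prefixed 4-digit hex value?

s_0 = ciphertext = 0xEF06
s_1 = InvRound(s_0, k_3) = 0x3D03
s_2 = InvRound(s_1, k_2) = 0x3F71
s_3 = InvRound(s_2, k_1) = 0xD3AD
s_4 = InvRound(s_3, k_0) = 0x974F

0x974F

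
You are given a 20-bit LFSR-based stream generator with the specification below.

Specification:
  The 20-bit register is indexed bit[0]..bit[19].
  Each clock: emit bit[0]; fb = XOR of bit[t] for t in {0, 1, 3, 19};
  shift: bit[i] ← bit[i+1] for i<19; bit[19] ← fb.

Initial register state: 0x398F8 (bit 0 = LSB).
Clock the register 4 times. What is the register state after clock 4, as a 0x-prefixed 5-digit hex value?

0x9398F

reg_0 = 0x398F8
clock 1: out=0, reg = 0x9CC7C
clock 2: out=0, reg = 0x4E63E
clock 3: out=0, reg = 0x2731F
clock 4: out=1, reg = 0x9398F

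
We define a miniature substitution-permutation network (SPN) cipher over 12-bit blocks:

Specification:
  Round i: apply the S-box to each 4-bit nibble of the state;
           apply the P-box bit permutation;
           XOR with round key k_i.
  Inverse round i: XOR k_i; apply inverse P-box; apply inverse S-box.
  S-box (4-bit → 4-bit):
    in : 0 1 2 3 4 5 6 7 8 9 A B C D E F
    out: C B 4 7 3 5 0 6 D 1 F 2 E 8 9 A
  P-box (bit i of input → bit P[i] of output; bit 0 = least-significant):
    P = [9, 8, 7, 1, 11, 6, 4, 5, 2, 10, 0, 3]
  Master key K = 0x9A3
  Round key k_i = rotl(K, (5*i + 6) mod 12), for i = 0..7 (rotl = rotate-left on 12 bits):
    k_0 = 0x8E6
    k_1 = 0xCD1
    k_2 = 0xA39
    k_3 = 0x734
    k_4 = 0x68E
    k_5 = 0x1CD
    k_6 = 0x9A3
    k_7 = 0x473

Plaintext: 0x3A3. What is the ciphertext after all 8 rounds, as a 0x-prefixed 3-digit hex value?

s_0 = plaintext = 0x3A3
s_1 = Round(s_0, k_0) = 0x713
s_2 = Round(s_1, k_1) = 0x330
s_3 = Round(s_2, k_2) = 0x6EE
s_4 = Round(s_3, k_3) = 0xD16
s_5 = Round(s_4, k_4) = 0xEE6
s_6 = Round(s_5, k_5) = 0x9E1
s_7 = Round(s_6, k_6) = 0x285
s_8 = Round(s_7, k_7) = 0xEC2

0xEC2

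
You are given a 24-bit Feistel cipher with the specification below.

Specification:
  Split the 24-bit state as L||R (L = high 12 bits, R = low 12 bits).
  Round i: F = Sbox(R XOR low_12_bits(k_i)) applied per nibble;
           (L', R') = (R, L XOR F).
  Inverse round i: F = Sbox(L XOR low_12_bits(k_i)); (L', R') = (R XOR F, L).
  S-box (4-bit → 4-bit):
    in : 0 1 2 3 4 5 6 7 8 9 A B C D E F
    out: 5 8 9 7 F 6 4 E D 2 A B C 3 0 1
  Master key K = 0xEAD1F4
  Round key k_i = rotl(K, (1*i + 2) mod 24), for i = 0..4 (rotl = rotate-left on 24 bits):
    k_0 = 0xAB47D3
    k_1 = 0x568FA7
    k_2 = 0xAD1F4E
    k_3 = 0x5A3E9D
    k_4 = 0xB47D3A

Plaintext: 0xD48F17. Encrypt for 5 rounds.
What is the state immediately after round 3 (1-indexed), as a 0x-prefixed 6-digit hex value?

s_0 = plaintext = 0xD48F17
s_1 = Round(s_0, k_0) = 0xF17087
s_2 = Round(s_1, k_1) = 0x087E82
s_3 = Round(s_2, k_2) = 0xE8284B
s_4 = Round(s_3, k_3) = 0x84BAB6
s_5 = Round(s_4, k_4) = 0xAB6697

0xE8284B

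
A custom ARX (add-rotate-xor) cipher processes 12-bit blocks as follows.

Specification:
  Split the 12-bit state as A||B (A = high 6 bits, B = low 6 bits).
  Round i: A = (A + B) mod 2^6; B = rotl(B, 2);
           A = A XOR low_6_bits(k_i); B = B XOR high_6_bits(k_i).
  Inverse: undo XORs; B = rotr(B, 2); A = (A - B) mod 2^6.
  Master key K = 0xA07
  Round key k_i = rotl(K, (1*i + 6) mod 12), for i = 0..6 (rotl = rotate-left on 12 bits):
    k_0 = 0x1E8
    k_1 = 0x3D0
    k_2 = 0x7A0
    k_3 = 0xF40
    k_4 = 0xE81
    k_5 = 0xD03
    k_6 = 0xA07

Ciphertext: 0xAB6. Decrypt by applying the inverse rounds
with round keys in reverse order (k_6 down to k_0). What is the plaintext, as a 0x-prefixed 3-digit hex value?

0xE34

s_0 = ciphertext = 0xAB6
s_1 = InvRound(s_0, k_6) = 0x1A7
s_2 = InvRound(s_1, k_5) = 0x474
s_3 = InvRound(s_2, k_4) = 0xB63
s_4 = InvRound(s_3, k_3) = 0x1A7
s_5 = InvRound(s_4, k_2) = 0x21E
s_6 = InvRound(s_5, k_1) = 0x114
s_7 = InvRound(s_6, k_0) = 0xE34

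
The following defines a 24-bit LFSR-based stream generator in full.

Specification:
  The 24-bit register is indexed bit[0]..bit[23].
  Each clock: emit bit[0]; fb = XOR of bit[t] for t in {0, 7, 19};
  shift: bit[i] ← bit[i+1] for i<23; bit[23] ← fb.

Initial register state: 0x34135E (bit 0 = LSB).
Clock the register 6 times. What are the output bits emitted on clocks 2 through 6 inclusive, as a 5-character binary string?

reg_0 = 0x34135E
clock 1: out=0, reg = 0x1A09AF
clock 2: out=1, reg = 0x8D04D7
clock 3: out=1, reg = 0xC6826B
clock 4: out=1, reg = 0xE34135
clock 5: out=1, reg = 0xF1A09A
clock 6: out=0, reg = 0xF8D04D

11110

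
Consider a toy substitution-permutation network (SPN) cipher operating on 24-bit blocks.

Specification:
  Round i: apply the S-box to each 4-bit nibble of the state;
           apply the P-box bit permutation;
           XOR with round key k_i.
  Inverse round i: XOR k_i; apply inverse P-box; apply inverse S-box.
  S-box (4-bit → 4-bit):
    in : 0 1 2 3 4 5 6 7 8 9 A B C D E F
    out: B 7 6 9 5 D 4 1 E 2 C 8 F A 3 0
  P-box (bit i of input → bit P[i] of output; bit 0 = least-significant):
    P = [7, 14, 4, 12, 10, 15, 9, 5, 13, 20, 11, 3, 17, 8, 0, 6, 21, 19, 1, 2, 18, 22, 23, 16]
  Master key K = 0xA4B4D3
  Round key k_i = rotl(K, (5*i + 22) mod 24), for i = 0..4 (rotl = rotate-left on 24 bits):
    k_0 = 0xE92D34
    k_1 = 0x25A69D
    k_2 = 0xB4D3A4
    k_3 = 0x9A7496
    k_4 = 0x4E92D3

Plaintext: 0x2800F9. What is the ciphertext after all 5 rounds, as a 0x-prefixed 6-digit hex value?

s_0 = plaintext = 0x2800F9
s_1 = Round(s_0, k_0) = 0x334C7A
s_2 = Round(s_1, k_1) = 0x129A80
s_3 = Round(s_2, k_2) = 0x78080E
s_4 = Round(s_3, k_3) = 0x84B978
s_5 = Round(s_4, k_4) = 0xBFC681

0xBFC681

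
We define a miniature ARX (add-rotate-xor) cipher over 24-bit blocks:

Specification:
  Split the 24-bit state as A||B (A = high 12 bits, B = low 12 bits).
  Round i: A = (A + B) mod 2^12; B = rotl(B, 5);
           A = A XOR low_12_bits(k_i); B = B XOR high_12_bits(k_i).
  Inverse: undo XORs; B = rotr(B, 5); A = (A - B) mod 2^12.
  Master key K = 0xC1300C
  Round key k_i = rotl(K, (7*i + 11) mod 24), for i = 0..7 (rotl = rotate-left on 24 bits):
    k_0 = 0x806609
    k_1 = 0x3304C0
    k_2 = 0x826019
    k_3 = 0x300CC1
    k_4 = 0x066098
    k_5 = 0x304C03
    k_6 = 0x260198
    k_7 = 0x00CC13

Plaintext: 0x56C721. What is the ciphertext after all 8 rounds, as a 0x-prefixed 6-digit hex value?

0x99459C

s_0 = plaintext = 0x56C721
s_1 = Round(s_0, k_0) = 0xA84C28
s_2 = Round(s_1, k_1) = 0x26C628
s_3 = Round(s_2, k_2) = 0x88DD2A
s_4 = Round(s_3, k_3) = 0x97665A
s_5 = Round(s_4, k_4) = 0xF48B2A
s_6 = Round(s_5, k_5) = 0x671652
s_7 = Round(s_6, k_6) = 0xD5B82C
s_8 = Round(s_7, k_7) = 0x99459C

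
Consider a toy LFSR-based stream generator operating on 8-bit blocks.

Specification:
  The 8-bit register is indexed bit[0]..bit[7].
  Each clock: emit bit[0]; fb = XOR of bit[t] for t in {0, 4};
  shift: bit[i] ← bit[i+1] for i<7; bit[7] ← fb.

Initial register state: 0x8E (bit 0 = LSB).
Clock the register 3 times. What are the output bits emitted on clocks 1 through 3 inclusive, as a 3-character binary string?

reg_0 = 0x8E
clock 1: out=0, reg = 0x47
clock 2: out=1, reg = 0xA3
clock 3: out=1, reg = 0xD1

011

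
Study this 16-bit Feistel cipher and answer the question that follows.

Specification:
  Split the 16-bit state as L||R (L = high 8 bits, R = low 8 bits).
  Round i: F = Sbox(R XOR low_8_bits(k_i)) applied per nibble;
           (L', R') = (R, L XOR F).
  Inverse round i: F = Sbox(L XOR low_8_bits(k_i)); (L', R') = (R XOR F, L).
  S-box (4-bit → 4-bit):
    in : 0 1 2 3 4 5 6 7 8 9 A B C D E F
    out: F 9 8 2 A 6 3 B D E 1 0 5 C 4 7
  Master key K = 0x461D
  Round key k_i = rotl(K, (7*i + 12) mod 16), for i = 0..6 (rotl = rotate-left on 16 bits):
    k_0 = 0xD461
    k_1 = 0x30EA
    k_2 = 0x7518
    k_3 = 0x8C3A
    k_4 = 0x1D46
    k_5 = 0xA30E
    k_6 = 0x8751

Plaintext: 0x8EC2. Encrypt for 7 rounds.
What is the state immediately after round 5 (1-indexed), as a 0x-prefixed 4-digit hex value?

s_0 = plaintext = 0x8EC2
s_1 = Round(s_0, k_0) = 0xC29C
s_2 = Round(s_1, k_1) = 0x9C71
s_3 = Round(s_2, k_2) = 0x71A2
s_4 = Round(s_3, k_3) = 0xA29C
s_5 = Round(s_4, k_4) = 0x9C63
s_6 = Round(s_5, k_5) = 0x63A0
s_7 = Round(s_6, k_6) = 0xA01A

0x9C63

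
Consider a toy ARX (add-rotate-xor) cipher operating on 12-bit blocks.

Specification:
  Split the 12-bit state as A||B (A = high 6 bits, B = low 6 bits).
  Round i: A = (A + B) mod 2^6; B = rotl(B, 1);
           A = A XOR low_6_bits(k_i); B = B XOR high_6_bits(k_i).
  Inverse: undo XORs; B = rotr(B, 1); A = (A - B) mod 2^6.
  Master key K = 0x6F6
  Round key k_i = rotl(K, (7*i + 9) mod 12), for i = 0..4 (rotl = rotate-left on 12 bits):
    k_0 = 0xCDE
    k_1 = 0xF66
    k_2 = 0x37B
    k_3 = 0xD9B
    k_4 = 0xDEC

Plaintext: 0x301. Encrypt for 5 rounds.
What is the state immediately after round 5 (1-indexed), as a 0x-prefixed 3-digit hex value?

0x81D

s_0 = plaintext = 0x301
s_1 = Round(s_0, k_0) = 0x4F1
s_2 = Round(s_1, k_1) = 0x89E
s_3 = Round(s_2, k_2) = 0xEF1
s_4 = Round(s_3, k_3) = 0xDD5
s_5 = Round(s_4, k_4) = 0x81D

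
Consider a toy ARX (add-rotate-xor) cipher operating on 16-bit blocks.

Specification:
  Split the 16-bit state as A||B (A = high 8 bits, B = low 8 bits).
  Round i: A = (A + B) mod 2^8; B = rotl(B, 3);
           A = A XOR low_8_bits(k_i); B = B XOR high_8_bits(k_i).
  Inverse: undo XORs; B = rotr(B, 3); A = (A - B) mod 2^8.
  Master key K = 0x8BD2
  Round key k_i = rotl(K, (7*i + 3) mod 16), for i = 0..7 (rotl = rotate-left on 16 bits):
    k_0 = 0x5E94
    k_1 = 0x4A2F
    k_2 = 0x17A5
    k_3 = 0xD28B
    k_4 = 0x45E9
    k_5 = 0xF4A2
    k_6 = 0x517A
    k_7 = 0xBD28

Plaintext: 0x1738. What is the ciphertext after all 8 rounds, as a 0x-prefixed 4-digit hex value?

0x39FC

s_0 = plaintext = 0x1738
s_1 = Round(s_0, k_0) = 0xDB9F
s_2 = Round(s_1, k_1) = 0x55B6
s_3 = Round(s_2, k_2) = 0xAEA2
s_4 = Round(s_3, k_3) = 0xDBC7
s_5 = Round(s_4, k_4) = 0x4B7B
s_6 = Round(s_5, k_5) = 0x642F
s_7 = Round(s_6, k_6) = 0xE928
s_8 = Round(s_7, k_7) = 0x39FC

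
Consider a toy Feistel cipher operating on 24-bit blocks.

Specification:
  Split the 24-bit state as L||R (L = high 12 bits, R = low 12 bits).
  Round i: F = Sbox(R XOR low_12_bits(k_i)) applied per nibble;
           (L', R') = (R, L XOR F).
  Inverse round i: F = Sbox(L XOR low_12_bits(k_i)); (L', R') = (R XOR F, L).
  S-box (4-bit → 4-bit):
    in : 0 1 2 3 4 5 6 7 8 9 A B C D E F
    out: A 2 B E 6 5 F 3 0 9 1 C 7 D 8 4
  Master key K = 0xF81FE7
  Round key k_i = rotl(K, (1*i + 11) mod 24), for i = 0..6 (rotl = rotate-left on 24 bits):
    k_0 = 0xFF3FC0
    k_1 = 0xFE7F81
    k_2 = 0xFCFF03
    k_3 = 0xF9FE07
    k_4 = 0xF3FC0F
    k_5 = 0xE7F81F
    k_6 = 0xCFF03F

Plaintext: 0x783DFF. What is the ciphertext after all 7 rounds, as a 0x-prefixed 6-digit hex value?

0xD6D7B1

s_0 = plaintext = 0x783DFF
s_1 = Round(s_0, k_0) = 0xDFFC67
s_2 = Round(s_1, k_1) = 0xC67370
s_3 = Round(s_2, k_2) = 0x370B59
s_4 = Round(s_3, k_3) = 0xB59628
s_5 = Round(s_4, k_4) = 0x628AEA
s_6 = Round(s_5, k_5) = 0xAEAD6D
s_7 = Round(s_6, k_6) = 0xD6D7B1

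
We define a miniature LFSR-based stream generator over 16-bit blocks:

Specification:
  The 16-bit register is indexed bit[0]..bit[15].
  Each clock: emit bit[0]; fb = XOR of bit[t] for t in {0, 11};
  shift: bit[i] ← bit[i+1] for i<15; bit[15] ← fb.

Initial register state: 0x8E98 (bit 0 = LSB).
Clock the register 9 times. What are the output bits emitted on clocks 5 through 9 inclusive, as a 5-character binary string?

10010

reg_0 = 0x8E98
clock 1: out=0, reg = 0xC74C
clock 2: out=0, reg = 0x63A6
clock 3: out=0, reg = 0x31D3
clock 4: out=1, reg = 0x98E9
clock 5: out=1, reg = 0x4C74
clock 6: out=0, reg = 0xA63A
clock 7: out=0, reg = 0x531D
clock 8: out=1, reg = 0xA98E
clock 9: out=0, reg = 0xD4C7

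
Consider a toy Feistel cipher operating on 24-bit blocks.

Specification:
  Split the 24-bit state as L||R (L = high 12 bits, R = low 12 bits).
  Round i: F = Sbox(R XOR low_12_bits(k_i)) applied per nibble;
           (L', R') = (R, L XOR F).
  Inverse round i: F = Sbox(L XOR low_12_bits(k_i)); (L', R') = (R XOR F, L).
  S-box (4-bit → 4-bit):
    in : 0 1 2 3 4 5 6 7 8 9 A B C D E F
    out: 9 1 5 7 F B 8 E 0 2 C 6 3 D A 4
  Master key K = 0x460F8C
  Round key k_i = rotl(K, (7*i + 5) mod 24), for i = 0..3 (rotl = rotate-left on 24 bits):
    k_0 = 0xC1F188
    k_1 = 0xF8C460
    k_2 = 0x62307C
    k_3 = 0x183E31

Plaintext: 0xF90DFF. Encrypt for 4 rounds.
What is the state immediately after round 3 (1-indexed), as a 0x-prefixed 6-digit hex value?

s_0 = plaintext = 0xF90DFF
s_1 = Round(s_0, k_0) = 0xDFFC7E
s_2 = Round(s_1, k_1) = 0xC7EDE5
s_3 = Round(s_2, k_2) = 0xDE515C
s_4 = Round(s_3, k_3) = 0x15C968

0xDE515C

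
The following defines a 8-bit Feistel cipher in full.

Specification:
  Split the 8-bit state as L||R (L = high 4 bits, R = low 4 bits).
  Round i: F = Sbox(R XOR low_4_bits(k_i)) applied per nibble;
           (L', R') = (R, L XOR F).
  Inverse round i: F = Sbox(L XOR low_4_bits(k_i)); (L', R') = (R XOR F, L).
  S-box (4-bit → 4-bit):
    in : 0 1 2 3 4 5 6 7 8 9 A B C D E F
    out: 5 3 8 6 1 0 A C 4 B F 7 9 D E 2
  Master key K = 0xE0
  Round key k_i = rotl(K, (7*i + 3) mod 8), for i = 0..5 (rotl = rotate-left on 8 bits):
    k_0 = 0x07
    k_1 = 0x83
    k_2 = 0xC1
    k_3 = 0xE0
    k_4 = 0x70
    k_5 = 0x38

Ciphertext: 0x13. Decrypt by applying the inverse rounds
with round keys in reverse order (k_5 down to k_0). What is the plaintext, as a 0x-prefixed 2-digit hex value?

s_0 = ciphertext = 0x13
s_1 = InvRound(s_0, k_5) = 0x81
s_2 = InvRound(s_1, k_4) = 0x58
s_3 = InvRound(s_2, k_3) = 0x85
s_4 = InvRound(s_3, k_2) = 0xE8
s_5 = InvRound(s_4, k_1) = 0x5E
s_6 = InvRound(s_5, k_0) = 0x65

0x65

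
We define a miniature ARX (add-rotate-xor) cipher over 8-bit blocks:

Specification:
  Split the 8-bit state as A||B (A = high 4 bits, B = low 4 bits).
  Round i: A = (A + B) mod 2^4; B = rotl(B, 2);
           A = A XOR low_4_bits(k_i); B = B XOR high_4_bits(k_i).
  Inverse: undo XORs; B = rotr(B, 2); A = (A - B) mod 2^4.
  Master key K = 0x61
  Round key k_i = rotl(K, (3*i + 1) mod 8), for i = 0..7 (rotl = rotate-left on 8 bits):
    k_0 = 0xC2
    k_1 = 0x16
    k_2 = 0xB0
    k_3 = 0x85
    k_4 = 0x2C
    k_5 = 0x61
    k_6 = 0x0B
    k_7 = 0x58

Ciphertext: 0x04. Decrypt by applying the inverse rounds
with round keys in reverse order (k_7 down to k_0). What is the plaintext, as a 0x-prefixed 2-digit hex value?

s_0 = ciphertext = 0x04
s_1 = InvRound(s_0, k_7) = 0x44
s_2 = InvRound(s_1, k_6) = 0xE1
s_3 = InvRound(s_2, k_5) = 0x2D
s_4 = InvRound(s_3, k_4) = 0xFF
s_5 = InvRound(s_4, k_3) = 0xDD
s_6 = InvRound(s_5, k_2) = 0x49
s_7 = InvRound(s_6, k_1) = 0x02
s_8 = InvRound(s_7, k_0) = 0x7B

0x7B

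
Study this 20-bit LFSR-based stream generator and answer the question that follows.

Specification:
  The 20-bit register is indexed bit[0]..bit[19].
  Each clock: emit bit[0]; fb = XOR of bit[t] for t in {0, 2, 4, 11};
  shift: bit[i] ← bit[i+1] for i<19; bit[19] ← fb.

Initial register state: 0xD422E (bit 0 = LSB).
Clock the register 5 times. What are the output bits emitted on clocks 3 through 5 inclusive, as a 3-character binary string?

reg_0 = 0xD422E
clock 1: out=0, reg = 0xEA117
clock 2: out=1, reg = 0xF508B
clock 3: out=1, reg = 0xFA845
clock 4: out=1, reg = 0xFD422
clock 5: out=0, reg = 0x7EA11

110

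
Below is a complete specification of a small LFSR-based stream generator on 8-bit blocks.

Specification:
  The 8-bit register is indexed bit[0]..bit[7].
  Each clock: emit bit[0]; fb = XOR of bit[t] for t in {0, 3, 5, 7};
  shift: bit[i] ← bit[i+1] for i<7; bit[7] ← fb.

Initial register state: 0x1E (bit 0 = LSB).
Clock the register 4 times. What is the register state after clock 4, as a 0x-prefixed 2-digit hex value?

0x31

reg_0 = 0x1E
clock 1: out=0, reg = 0x8F
clock 2: out=1, reg = 0xC7
clock 3: out=1, reg = 0x63
clock 4: out=1, reg = 0x31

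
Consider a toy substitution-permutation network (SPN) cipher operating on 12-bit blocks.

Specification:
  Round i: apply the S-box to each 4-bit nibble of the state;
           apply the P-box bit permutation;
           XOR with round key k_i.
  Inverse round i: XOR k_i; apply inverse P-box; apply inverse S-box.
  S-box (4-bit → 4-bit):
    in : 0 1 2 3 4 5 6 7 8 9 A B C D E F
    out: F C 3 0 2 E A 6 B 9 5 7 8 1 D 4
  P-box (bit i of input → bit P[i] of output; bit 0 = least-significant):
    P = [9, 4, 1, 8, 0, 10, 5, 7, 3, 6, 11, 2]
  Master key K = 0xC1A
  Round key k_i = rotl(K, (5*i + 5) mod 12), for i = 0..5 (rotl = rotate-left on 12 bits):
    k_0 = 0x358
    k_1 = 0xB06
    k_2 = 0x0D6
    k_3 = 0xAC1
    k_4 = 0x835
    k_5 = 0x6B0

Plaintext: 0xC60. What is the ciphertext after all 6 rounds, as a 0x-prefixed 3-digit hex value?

s_0 = plaintext = 0xC60
s_1 = Round(s_0, k_0) = 0x4CE
s_2 = Round(s_1, k_1) = 0x8C4
s_3 = Round(s_2, k_2) = 0x00A
s_4 = Round(s_3, k_3) = 0x42E
s_5 = Round(s_4, k_4) = 0xF76
s_6 = Round(s_5, k_5) = 0xB80

0xB80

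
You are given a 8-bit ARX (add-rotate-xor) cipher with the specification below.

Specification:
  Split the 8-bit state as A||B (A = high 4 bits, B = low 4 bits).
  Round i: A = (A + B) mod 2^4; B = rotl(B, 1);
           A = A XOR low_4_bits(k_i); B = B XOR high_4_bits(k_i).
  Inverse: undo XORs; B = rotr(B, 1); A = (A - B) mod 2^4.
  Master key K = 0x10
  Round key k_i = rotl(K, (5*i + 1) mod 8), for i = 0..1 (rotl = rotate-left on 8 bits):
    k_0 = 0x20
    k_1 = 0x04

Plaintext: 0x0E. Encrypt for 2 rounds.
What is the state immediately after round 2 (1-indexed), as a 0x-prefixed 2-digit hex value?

0x9F

s_0 = plaintext = 0x0E
s_1 = Round(s_0, k_0) = 0xEF
s_2 = Round(s_1, k_1) = 0x9F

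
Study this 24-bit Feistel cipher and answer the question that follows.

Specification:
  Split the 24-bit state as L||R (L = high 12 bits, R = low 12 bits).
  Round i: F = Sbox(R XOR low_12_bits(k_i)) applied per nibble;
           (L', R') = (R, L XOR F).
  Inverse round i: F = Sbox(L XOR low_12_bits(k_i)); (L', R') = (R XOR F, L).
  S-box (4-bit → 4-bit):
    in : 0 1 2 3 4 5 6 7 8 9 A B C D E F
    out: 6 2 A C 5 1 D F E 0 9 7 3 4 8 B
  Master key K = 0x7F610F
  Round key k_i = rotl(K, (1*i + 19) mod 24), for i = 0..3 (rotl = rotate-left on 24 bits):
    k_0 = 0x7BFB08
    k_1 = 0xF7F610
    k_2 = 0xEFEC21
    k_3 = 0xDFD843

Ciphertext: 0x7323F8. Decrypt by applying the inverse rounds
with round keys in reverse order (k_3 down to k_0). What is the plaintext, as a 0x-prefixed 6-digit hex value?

s_0 = ciphertext = 0x7323F8
s_1 = InvRound(s_0, k_3) = 0x80A732
s_2 = InvRound(s_1, k_2) = 0x29580A
s_3 = InvRound(s_2, k_1) = 0xDEB295
s_4 = InvRound(s_3, k_0) = 0xF19DEB

0xF19DEB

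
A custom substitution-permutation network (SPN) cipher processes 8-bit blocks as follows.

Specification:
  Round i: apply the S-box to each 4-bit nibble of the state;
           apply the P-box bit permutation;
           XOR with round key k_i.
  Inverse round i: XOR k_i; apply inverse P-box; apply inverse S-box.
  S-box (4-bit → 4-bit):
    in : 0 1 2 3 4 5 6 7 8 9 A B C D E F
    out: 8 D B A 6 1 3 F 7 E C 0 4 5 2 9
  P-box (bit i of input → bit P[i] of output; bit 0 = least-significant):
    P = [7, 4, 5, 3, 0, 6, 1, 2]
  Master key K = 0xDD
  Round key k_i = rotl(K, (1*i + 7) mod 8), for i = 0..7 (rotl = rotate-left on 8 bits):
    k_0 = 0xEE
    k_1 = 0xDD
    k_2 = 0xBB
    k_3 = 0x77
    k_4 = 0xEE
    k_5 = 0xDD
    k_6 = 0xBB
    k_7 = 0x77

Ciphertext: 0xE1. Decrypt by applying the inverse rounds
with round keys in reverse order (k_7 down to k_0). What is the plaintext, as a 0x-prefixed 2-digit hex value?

0xFC

s_0 = ciphertext = 0xE1
s_1 = InvRound(s_0, k_7) = 0xA6
s_2 = InvRound(s_1, k_6) = 0xF3
s_3 = InvRound(s_2, k_5) = 0xAA
s_4 = InvRound(s_3, k_4) = 0x3B
s_5 = InvRound(s_4, k_3) = 0x30
s_6 = InvRound(s_5, k_2) = 0xDF
s_7 = InvRound(s_6, k_1) = 0xCB
s_8 = InvRound(s_7, k_0) = 0xFC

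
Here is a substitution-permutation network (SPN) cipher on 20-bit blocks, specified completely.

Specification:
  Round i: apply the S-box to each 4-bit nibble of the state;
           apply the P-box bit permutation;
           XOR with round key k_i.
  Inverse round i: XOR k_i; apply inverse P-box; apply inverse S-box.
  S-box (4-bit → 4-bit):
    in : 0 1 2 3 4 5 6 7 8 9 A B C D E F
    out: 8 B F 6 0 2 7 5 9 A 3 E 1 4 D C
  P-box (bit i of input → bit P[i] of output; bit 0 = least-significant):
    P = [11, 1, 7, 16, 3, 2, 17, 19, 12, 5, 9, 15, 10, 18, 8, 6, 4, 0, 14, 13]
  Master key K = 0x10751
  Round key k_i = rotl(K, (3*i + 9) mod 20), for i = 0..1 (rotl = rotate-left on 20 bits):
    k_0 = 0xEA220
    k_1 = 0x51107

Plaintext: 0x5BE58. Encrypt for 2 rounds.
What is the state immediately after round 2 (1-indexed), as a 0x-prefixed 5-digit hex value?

s_0 = plaintext = 0x5BE58
s_1 = Round(s_0, k_0) = 0xB3965
s_2 = Round(s_1, k_1) = 0x3F028

0x3F028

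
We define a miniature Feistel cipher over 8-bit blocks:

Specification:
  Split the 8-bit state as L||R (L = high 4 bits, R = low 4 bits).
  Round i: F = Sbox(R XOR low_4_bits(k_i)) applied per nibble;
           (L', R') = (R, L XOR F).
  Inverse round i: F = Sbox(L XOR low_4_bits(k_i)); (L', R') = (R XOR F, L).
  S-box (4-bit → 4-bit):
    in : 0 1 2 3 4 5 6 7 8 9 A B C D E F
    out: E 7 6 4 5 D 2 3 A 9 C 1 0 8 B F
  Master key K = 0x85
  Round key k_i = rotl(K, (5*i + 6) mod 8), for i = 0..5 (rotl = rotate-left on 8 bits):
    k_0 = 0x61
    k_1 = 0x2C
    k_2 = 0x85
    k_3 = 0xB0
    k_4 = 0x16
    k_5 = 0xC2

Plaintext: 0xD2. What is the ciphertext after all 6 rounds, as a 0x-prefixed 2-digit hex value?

0x04

s_0 = plaintext = 0xD2
s_1 = Round(s_0, k_0) = 0x29
s_2 = Round(s_1, k_1) = 0x9F
s_3 = Round(s_2, k_2) = 0xF5
s_4 = Round(s_3, k_3) = 0x52
s_5 = Round(s_4, k_4) = 0x20
s_6 = Round(s_5, k_5) = 0x04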